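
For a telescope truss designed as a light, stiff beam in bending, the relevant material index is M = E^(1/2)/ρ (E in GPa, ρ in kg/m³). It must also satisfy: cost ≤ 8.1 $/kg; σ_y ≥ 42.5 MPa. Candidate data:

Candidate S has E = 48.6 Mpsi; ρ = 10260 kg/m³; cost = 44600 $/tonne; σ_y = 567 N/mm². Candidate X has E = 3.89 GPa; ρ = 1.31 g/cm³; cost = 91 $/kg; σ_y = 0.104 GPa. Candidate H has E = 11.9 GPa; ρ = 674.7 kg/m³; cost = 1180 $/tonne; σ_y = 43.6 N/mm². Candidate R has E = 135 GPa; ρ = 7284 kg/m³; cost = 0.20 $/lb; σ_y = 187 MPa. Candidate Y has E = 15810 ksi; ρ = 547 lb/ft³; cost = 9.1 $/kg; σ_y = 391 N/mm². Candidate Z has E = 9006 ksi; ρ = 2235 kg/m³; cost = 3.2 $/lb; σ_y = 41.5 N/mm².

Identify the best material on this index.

Screen on constraints: cost ≤ 8.1 $/kg; σ_y ≥ 42.5 MPa. Survivors: candidate H, candidate R.
In SI units:
  candidate H: E = 11.90 GPa, ρ = 674.7 kg/m³
  candidate R: E = 135.0 GPa, ρ = 7284 kg/m³
  candidate H: M = 5.11×10⁻³
  candidate R: M = 1.60×10⁻³
Candidate H ranks first.

candidate H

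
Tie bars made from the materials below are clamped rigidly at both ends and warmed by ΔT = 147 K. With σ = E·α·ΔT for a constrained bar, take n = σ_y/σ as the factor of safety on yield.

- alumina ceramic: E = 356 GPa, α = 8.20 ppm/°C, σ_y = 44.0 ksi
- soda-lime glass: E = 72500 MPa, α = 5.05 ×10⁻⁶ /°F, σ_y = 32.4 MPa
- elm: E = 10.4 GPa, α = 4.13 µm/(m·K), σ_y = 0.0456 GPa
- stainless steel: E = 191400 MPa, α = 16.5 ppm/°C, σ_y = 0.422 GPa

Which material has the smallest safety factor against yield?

With everything in SI (GPa, ×10⁻⁶/K, MPa):
  alumina ceramic: E = 356.0, α = 8.20, σ_y = 303.4 → σ = 429 MPa, n = 0.707
  soda-lime glass: E = 72.50, α = 9.09, σ_y = 32.40 → σ = 96.9 MPa, n = 0.334
  elm: E = 10.40, α = 4.13, σ_y = 45.60 → σ = 6.31 MPa, n = 7.22
  stainless steel: E = 191.4, α = 16.5, σ_y = 422.0 → σ = 464 MPa, n = 0.909
Smallest n: soda-lime glass with n = 0.334.

soda-lime glass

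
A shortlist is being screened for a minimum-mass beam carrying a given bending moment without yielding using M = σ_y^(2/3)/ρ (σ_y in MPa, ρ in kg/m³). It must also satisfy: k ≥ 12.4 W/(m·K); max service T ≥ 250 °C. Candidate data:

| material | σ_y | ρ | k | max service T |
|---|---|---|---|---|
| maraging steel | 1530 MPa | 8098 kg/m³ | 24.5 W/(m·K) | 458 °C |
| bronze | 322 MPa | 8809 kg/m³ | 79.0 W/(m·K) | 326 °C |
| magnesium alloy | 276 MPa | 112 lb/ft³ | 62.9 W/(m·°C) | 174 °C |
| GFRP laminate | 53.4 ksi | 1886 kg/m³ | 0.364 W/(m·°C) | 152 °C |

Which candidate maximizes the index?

maraging steel

Screen on constraints: k ≥ 12.4 W/(m·K); max service T ≥ 250 °C. Survivors: maraging steel, bronze.
After converting to SI:
  maraging steel: σ_y = 1530 MPa, ρ = 8098 kg/m³
  bronze: σ_y = 322.0 MPa, ρ = 8809 kg/m³
  maraging steel: M = 16.4×10⁻³
  bronze: M = 5.33×10⁻³
Maraging steel ranks first.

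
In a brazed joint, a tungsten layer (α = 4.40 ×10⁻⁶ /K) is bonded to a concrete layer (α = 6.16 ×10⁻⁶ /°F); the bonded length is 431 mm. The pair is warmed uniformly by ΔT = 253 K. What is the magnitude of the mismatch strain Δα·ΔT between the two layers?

1.69×10⁻³

concrete: α = 6.16×10⁻⁶/°F × 9/5 = 11.1×10⁻⁶/K.
Δα = |4.40 − 11.1|×10⁻⁶/K = 6.69×10⁻⁶/K.
Mismatch strain = Δα·ΔT = 6.69×10⁻⁶ × 253.0 = 1.69×10⁻³.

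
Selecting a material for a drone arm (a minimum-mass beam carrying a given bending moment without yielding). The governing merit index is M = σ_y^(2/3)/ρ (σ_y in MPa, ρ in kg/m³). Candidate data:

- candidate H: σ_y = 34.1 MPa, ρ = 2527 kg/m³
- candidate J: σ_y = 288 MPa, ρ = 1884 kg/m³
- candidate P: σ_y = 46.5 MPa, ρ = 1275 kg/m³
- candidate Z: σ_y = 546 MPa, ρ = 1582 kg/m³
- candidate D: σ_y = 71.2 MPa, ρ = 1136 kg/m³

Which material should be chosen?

Evaluate M for each candidate:
  candidate Z: M = 42.2×10⁻³
  candidate J: M = 23.1×10⁻³
  candidate D: M = 15.1×10⁻³
  candidate P: M = 10.1×10⁻³
  candidate H: M = 4.16×10⁻³
Candidate Z ranks first.

candidate Z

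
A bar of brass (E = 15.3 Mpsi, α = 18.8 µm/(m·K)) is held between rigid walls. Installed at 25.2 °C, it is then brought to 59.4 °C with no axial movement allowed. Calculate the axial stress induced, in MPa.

E = 15.3 Mpsi = 105.5 GPa.
ΔT = 34.20 K. Constrained thermal stress σ = E·α·ΔT = 105.5×10³ MPa × 18.8×10⁻⁶ × 34.20 = 67.8 MPa (compressive).

67.8 MPa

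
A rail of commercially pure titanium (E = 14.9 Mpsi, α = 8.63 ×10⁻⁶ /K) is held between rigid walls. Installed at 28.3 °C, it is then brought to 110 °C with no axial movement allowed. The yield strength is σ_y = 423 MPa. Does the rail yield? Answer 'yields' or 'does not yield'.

does not yield

E = 14.9 Mpsi = 102.7 GPa.
ΔT = 81.70 K. Constrained thermal stress σ = E·α·ΔT = 102.7×10³ MPa × 8.63×10⁻⁶ × 81.70 = 72.4 MPa (compressive).
Compare to σ_y = 423 MPa: σ < σ_y, so it does not yield.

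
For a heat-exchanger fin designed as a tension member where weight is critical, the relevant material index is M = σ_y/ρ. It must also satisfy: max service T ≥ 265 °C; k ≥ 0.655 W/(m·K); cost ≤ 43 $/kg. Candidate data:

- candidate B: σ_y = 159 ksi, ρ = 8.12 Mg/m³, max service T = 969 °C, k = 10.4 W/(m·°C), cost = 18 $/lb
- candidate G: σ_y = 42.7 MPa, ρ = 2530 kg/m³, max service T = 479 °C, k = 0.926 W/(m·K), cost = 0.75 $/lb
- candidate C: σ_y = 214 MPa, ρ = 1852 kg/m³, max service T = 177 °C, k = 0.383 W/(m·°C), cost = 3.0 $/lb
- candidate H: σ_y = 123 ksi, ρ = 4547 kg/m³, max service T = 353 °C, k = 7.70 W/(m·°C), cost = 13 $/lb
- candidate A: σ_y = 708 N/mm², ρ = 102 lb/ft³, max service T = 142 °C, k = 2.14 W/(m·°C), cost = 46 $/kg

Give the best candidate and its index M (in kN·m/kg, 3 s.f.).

candidate H, M = 187 kN·m/kg

Screen on constraints: max service T ≥ 265 °C; k ≥ 0.655 W/(m·K); cost ≤ 43 $/kg. Survivors: candidate B, candidate G, candidate H.
Normalizing units and computing the index:
  candidate B: σ_y = 1096 MPa, ρ = 8120 kg/m³
  candidate G: σ_y = 42.70 MPa, ρ = 2530 kg/m³
  candidate H: σ_y = 848.1 MPa, ρ = 4547 kg/m³
  candidate H: M = 187 kN·m/kg
  candidate B: M = 135 kN·m/kg
  candidate G: M = 16.9 kN·m/kg
Highest index: candidate H.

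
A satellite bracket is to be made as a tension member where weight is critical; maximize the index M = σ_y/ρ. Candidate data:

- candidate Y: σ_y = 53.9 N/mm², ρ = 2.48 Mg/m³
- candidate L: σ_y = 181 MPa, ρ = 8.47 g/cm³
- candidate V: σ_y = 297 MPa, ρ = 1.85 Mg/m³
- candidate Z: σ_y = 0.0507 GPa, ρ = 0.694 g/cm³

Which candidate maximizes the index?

Convert each candidate to consistent units, then evaluate M:
  candidate Y: σ_y = 53.90 MPa, ρ = 2480 kg/m³
  candidate L: σ_y = 181.0 MPa, ρ = 8470 kg/m³
  candidate V: σ_y = 297.0 MPa, ρ = 1850 kg/m³
  candidate Z: σ_y = 50.70 MPa, ρ = 694.0 kg/m³
  candidate V: M = 161 kN·m/kg
  candidate Z: M = 73.1 kN·m/kg
  candidate Y: M = 21.7 kN·m/kg
  candidate L: M = 21.4 kN·m/kg
Candidate V has the largest M.

candidate V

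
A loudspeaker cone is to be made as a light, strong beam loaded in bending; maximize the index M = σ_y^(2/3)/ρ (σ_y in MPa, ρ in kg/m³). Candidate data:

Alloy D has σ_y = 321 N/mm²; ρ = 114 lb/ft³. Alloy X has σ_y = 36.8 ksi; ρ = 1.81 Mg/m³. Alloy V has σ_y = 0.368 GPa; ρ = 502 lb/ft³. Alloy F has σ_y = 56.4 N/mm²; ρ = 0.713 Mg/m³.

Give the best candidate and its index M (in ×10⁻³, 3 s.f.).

After converting to SI:
  alloy D: σ_y = 321.0 MPa, ρ = 1826 kg/m³
  alloy X: σ_y = 253.7 MPa, ρ = 1810 kg/m³
  alloy V: σ_y = 368.0 MPa, ρ = 8041 kg/m³
  alloy F: σ_y = 56.40 MPa, ρ = 713.0 kg/m³
  alloy D: M = 25.7×10⁻³
  alloy X: M = 22.1×10⁻³
  alloy F: M = 20.6×10⁻³
  alloy V: M = 6.39×10⁻³
Alloy D has the largest M.

alloy D, M = 25.7×10⁻³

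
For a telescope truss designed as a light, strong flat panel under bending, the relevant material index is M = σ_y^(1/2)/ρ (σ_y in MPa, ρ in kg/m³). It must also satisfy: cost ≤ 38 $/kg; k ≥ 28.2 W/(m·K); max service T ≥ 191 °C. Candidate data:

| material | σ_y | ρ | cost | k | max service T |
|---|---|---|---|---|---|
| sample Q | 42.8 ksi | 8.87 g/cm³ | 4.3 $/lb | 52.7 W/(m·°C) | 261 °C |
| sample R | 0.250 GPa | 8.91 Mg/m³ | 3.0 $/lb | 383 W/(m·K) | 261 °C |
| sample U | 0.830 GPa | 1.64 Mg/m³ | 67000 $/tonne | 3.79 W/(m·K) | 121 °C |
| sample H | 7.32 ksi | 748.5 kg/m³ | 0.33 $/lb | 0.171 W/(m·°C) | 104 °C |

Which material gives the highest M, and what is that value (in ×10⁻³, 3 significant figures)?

Screen on constraints: cost ≤ 38 $/kg; k ≥ 28.2 W/(m·K); max service T ≥ 191 °C. Survivors: sample Q, sample R.
After converting to SI:
  sample Q: σ_y = 295.1 MPa, ρ = 8870 kg/m³
  sample R: σ_y = 250.0 MPa, ρ = 8910 kg/m³
  sample Q: M = 1.94×10⁻³
  sample R: M = 1.77×10⁻³
Sample Q has the largest M.

sample Q, M = 1.94×10⁻³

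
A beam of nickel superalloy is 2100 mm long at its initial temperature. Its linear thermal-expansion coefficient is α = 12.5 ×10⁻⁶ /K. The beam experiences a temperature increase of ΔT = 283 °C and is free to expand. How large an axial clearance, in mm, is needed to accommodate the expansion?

ΔL = α·L₀·ΔT = 12.5×10⁻⁶ × 2100 mm × 283.0 K = 7.43 mm.

7.43 mm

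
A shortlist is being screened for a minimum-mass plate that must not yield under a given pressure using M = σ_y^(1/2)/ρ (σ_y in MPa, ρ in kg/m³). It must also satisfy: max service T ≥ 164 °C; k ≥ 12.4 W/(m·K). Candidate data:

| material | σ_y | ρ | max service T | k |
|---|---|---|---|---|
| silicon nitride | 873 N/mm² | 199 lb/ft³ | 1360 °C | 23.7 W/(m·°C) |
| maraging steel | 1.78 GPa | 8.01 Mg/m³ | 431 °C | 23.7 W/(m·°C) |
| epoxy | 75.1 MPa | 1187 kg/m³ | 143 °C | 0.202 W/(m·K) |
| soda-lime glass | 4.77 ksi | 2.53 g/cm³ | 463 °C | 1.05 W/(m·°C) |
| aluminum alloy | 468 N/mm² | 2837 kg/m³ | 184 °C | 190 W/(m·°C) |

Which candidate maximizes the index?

silicon nitride

Screen on constraints: max service T ≥ 164 °C; k ≥ 12.4 W/(m·K). Survivors: silicon nitride, maraging steel, aluminum alloy.
Putting every candidate on a common basis:
  silicon nitride: σ_y = 873.0 MPa, ρ = 3188 kg/m³
  maraging steel: σ_y = 1780 MPa, ρ = 8010 kg/m³
  aluminum alloy: σ_y = 468.0 MPa, ρ = 2837 kg/m³
  silicon nitride: M = 9.27×10⁻³
  aluminum alloy: M = 7.63×10⁻³
  maraging steel: M = 5.27×10⁻³
Highest index: silicon nitride.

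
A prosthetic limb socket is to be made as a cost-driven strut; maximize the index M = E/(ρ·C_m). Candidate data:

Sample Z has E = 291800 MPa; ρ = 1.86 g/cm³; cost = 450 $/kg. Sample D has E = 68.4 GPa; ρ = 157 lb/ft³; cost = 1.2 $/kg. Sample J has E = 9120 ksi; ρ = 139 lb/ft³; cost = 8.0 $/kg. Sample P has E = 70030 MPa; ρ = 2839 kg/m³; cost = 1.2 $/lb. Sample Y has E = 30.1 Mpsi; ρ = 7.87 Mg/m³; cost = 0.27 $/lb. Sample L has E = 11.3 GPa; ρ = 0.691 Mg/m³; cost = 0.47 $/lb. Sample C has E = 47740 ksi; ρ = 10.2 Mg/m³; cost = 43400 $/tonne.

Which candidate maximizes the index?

Normalizing units and computing the index:
  sample Z: E = 291.8 GPa, ρ = 1860 kg/m³, cost = 450.0 $/kg
  sample D: E = 68.40 GPa, ρ = 2515 kg/m³, cost = 1.200 $/kg
  sample J: E = 62.88 GPa, ρ = 2227 kg/m³, cost = 8.000 $/kg
  sample P: E = 70.03 GPa, ρ = 2839 kg/m³, cost = 2.646 $/kg
  sample Y: E = 207.5 GPa, ρ = 7870 kg/m³, cost = 0.5952 $/kg
  sample L: E = 11.30 GPa, ρ = 691.0 kg/m³, cost = 1.036 $/kg
  sample C: E = 329.2 GPa, ρ = 10200 kg/m³, cost = 43.40 $/kg
  sample Y: M = 44.3 MN·m per $
  sample D: M = 22.7 MN·m per $
  sample L: M = 15.8 MN·m per $
  sample P: M = 9.32 MN·m per $
  sample J: M = 3.53 MN·m per $
  sample C: M = 0.744 MN·m per $
  sample Z: M = 0.349 MN·m per $
Highest index: sample Y.

sample Y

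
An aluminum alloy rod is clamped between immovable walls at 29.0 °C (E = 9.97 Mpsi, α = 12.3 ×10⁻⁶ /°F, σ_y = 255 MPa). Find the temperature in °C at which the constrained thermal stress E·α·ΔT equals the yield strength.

197 °C

E = 9.97 Mpsi = 68.74 GPa.
α = 12.3×10⁻⁶/°F × 9/5 = 22.1×10⁻⁶/K.
E·α·ΔT = 255.0 MPa ⇒ ΔT = 255.0 / (68.74×10³ × 22.1×10⁻⁶) = 167.6 K.
T = 29.0 + 167.6 = 196.6 °C.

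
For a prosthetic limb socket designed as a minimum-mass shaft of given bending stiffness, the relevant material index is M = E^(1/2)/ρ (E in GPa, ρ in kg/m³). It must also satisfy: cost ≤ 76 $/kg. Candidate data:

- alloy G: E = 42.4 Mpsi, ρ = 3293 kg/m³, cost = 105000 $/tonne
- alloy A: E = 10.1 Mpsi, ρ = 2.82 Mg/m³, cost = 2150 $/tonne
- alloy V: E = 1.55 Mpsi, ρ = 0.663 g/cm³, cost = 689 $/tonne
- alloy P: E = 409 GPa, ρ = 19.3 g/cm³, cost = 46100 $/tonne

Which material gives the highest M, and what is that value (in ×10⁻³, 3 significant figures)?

alloy V, M = 4.93×10⁻³

Screen on constraints: cost ≤ 76 $/kg. Survivors: alloy A, alloy V, alloy P.
Normalizing units and computing the index:
  alloy A: E = 69.64 GPa, ρ = 2820 kg/m³
  alloy V: E = 10.69 GPa, ρ = 663.0 kg/m³
  alloy P: E = 409.0 GPa, ρ = 19300 kg/m³
  alloy V: M = 4.93×10⁻³
  alloy A: M = 2.96×10⁻³
  alloy P: M = 1.05×10⁻³
Alloy V has the largest M.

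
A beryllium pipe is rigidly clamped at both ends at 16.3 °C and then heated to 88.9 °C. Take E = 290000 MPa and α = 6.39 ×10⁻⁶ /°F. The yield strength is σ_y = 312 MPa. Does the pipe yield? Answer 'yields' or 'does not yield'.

E = 290000 MPa = 290.0 GPa.
α = 6.39×10⁻⁶/°F × 9/5 = 11.5×10⁻⁶/K.
ΔT = 72.60 K. Constrained thermal stress σ = E·α·ΔT = 290.0×10³ MPa × 11.5×10⁻⁶ × 72.60 = 242 MPa (compressive).
Compare to σ_y = 312 MPa: σ < σ_y, so it does not yield.

does not yield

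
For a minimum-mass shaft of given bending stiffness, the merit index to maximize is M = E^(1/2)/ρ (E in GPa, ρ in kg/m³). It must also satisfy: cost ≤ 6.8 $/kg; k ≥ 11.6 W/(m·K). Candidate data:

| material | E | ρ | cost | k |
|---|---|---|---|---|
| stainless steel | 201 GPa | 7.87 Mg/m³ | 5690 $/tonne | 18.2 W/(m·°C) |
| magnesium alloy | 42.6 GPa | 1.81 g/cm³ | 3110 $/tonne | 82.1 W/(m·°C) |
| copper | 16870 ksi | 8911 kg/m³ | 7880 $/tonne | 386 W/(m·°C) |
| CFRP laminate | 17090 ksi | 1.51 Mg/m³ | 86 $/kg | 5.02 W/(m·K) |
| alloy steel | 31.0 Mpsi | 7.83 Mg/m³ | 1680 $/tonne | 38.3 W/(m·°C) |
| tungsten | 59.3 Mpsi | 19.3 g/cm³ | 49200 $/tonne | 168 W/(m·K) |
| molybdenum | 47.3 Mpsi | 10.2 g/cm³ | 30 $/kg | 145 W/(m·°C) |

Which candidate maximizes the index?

Screen on constraints: cost ≤ 6.8 $/kg; k ≥ 11.6 W/(m·K). Survivors: stainless steel, magnesium alloy, alloy steel.
In SI units:
  stainless steel: E = 201.0 GPa, ρ = 7870 kg/m³
  magnesium alloy: E = 42.60 GPa, ρ = 1810 kg/m³
  alloy steel: E = 213.7 GPa, ρ = 7830 kg/m³
  magnesium alloy: M = 3.61×10⁻³
  alloy steel: M = 1.87×10⁻³
  stainless steel: M = 1.80×10⁻³
Magnesium alloy ranks first.

magnesium alloy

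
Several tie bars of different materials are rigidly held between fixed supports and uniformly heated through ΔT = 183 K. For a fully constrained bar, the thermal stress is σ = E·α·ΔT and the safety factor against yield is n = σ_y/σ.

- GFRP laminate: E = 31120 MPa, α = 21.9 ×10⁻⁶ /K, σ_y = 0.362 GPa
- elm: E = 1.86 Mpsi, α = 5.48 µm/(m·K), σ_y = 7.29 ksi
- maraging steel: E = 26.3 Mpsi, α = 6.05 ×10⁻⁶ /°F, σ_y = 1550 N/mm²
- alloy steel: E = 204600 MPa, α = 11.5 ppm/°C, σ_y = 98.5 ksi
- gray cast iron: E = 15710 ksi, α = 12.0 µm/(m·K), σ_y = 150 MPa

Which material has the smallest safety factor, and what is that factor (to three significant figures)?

Converting E to GPa, α to ×10⁻⁶/K, σ_y to MPa, then σ and n for each:
  GFRP laminate: E = 31.12, α = 21.9, σ_y = 362.0 → σ = 125 MPa, n = 2.90
  elm: E = 12.82, α = 5.48, σ_y = 50.26 → σ = 12.9 MPa, n = 3.91
  maraging steel: E = 181.3, α = 10.9, σ_y = 1550 → σ = 361 MPa, n = 4.29
  alloy steel: E = 204.6, α = 11.5, σ_y = 679.1 → σ = 431 MPa, n = 1.58
  gray cast iron: E = 108.3, α = 12.0, σ_y = 150.0 → σ = 238 MPa, n = 0.631
Gray cast iron has the lowest safety factor, n = 0.631.

gray cast iron, n = 0.631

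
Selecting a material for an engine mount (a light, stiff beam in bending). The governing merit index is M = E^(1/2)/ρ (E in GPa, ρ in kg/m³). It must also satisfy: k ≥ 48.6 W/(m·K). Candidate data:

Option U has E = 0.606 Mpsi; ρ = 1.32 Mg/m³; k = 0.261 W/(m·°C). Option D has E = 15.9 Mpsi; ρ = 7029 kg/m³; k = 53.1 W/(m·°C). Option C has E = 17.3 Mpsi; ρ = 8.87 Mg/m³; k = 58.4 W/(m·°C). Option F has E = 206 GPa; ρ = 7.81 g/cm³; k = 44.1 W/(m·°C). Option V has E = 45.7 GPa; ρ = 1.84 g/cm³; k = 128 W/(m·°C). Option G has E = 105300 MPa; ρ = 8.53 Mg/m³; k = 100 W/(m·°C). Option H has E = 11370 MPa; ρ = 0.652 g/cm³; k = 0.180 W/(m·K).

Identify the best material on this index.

option V

Screen on constraints: k ≥ 48.6 W/(m·K). Survivors: option D, option C, option V, option G.
In SI units:
  option D: E = 109.6 GPa, ρ = 7029 kg/m³
  option C: E = 119.3 GPa, ρ = 8870 kg/m³
  option V: E = 45.70 GPa, ρ = 1840 kg/m³
  option G: E = 105.3 GPa, ρ = 8530 kg/m³
  option V: M = 3.67×10⁻³
  option D: M = 1.49×10⁻³
  option C: M = 1.23×10⁻³
  option G: M = 1.20×10⁻³
Option V ranks first.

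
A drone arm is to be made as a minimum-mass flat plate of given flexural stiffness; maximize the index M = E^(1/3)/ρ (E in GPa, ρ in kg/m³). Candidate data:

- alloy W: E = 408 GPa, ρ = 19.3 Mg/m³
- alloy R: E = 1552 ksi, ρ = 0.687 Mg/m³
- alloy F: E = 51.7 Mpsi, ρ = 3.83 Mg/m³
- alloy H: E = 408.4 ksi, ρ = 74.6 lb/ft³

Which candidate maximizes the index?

Convert each candidate to consistent units, then evaluate M:
  alloy W: E = 408.0 GPa, ρ = 19300 kg/m³
  alloy R: E = 10.70 GPa, ρ = 687.0 kg/m³
  alloy F: E = 356.5 GPa, ρ = 3830 kg/m³
  alloy H: E = 2.816 GPa, ρ = 1195 kg/m³
  alloy R: M = 3.21×10⁻³
  alloy F: M = 1.85×10⁻³
  alloy H: M = 1.18×10⁻³
  alloy W: M = 0.384×10⁻³
Highest index: alloy R.

alloy R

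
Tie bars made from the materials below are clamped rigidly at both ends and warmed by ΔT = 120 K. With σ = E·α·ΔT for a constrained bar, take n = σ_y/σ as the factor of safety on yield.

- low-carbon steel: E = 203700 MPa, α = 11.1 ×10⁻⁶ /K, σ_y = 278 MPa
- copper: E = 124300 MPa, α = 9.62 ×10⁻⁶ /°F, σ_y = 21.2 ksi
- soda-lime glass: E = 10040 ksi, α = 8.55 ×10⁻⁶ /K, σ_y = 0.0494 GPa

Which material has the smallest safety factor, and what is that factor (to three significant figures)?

copper, n = 0.566

With everything in SI (GPa, ×10⁻⁶/K, MPa):
  low-carbon steel: E = 203.7, α = 11.1, σ_y = 278.0 → σ = 271 MPa, n = 1.02
  copper: E = 124.3, α = 17.3, σ_y = 146.2 → σ = 258 MPa, n = 0.566
  soda-lime glass: E = 69.22, α = 8.55, σ_y = 49.40 → σ = 71.0 MPa, n = 0.696
Smallest n: copper with n = 0.566.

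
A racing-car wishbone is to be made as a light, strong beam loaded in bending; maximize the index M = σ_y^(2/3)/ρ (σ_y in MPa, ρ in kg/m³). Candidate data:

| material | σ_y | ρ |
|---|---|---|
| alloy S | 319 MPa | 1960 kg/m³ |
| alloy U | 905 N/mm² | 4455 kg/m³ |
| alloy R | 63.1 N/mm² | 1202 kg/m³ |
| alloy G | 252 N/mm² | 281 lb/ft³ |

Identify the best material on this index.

Convert each candidate to consistent units, then evaluate M:
  alloy S: σ_y = 319.0 MPa, ρ = 1960 kg/m³
  alloy U: σ_y = 905.0 MPa, ρ = 4455 kg/m³
  alloy R: σ_y = 63.10 MPa, ρ = 1202 kg/m³
  alloy G: σ_y = 252.0 MPa, ρ = 4501 kg/m³
  alloy S: M = 23.8×10⁻³
  alloy U: M = 21.0×10⁻³
  alloy R: M = 13.2×10⁻³
  alloy G: M = 8.86×10⁻³
Alloy S has the largest M.

alloy S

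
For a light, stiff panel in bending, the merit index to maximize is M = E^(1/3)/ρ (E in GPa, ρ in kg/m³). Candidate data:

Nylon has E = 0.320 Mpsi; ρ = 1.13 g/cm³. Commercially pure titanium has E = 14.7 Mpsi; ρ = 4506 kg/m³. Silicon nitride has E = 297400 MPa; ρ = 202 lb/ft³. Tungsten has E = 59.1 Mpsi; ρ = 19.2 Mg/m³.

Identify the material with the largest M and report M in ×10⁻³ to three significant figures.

silicon nitride, M = 2.06×10⁻³

In SI units:
  nylon: E = 2.206 GPa, ρ = 1130 kg/m³
  commercially pure titanium: E = 101.4 GPa, ρ = 4506 kg/m³
  silicon nitride: E = 297.4 GPa, ρ = 3236 kg/m³
  tungsten: E = 407.5 GPa, ρ = 19200 kg/m³
  silicon nitride: M = 2.06×10⁻³
  nylon: M = 1.15×10⁻³
  commercially pure titanium: M = 1.03×10⁻³
  tungsten: M = 0.386×10⁻³
Highest index: silicon nitride.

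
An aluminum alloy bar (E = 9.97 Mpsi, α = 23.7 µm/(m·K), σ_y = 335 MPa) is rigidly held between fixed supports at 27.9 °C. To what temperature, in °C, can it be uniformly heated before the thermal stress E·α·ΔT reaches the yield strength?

234 °C

E = 9.97 Mpsi = 68.74 GPa.
E·α·ΔT = 335.0 MPa ⇒ ΔT = 335.0 / (68.74×10³ × 23.7×10⁻⁶) = 205.6 K.
T = 27.9 + 205.6 = 233.5 °C.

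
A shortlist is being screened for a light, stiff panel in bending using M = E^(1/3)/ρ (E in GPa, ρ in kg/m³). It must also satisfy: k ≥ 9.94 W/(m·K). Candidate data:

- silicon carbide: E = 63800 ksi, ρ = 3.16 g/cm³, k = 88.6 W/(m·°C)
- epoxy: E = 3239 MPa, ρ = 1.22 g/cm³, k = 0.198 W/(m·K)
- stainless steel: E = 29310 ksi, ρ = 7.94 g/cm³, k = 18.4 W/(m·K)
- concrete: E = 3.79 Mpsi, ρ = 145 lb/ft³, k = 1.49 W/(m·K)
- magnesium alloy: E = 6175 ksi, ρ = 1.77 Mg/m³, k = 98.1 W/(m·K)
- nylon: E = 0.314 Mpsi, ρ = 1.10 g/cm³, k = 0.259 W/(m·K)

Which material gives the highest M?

silicon carbide

Screen on constraints: k ≥ 9.94 W/(m·K). Survivors: silicon carbide, stainless steel, magnesium alloy.
Normalizing units and computing the index:
  silicon carbide: E = 439.9 GPa, ρ = 3160 kg/m³
  stainless steel: E = 202.1 GPa, ρ = 7940 kg/m³
  magnesium alloy: E = 42.58 GPa, ρ = 1770 kg/m³
  silicon carbide: M = 2.41×10⁻³
  magnesium alloy: M = 1.97×10⁻³
  stainless steel: M = 0.739×10⁻³
Silicon carbide ranks first.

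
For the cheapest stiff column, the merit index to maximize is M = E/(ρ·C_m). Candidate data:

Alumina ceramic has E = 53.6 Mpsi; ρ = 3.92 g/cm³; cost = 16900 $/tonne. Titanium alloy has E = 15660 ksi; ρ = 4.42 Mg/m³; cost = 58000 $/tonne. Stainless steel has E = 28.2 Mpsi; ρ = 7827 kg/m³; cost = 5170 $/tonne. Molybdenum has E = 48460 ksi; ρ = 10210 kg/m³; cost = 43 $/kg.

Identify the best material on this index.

alumina ceramic

Putting every candidate on a common basis:
  alumina ceramic: E = 369.6 GPa, ρ = 3920 kg/m³, cost = 16.90 $/kg
  titanium alloy: E = 108.0 GPa, ρ = 4420 kg/m³, cost = 58.00 $/kg
  stainless steel: E = 194.4 GPa, ρ = 7827 kg/m³, cost = 5.170 $/kg
  molybdenum: E = 334.1 GPa, ρ = 10210 kg/m³, cost = 43.00 $/kg
  alumina ceramic: M = 5.58 MN·m per $
  stainless steel: M = 4.80 MN·m per $
  molybdenum: M = 0.761 MN·m per $
  titanium alloy: M = 0.421 MN·m per $
The maximum is for alumina ceramic.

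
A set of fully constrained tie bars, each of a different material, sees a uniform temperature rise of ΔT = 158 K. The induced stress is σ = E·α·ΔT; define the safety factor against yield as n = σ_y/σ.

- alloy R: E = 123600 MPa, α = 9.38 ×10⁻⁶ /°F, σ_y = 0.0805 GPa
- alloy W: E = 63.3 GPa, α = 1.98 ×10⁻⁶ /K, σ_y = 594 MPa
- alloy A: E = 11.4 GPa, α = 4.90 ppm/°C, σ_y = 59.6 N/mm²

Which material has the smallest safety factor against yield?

Converting E to GPa, α to ×10⁻⁶/K, σ_y to MPa, then σ and n for each:
  alloy R: E = 123.6, α = 16.9, σ_y = 80.50 → σ = 330 MPa, n = 0.244
  alloy W: E = 63.30, α = 1.98, σ_y = 594.0 → σ = 19.8 MPa, n = 30.0
  alloy A: E = 11.40, α = 4.90, σ_y = 59.60 → σ = 8.83 MPa, n = 6.75
Smallest n: alloy R with n = 0.244.

alloy R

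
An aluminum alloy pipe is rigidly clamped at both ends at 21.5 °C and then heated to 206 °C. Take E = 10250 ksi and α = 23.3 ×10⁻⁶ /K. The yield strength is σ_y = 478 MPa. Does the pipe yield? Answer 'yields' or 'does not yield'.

does not yield

E = 10250 ksi = 70.67 GPa.
ΔT = 184.5 K. Constrained thermal stress σ = E·α·ΔT = 70.67×10³ MPa × 23.3×10⁻⁶ × 184.5 = 304 MPa (compressive).
Compare to σ_y = 478 MPa: σ < σ_y, so it does not yield.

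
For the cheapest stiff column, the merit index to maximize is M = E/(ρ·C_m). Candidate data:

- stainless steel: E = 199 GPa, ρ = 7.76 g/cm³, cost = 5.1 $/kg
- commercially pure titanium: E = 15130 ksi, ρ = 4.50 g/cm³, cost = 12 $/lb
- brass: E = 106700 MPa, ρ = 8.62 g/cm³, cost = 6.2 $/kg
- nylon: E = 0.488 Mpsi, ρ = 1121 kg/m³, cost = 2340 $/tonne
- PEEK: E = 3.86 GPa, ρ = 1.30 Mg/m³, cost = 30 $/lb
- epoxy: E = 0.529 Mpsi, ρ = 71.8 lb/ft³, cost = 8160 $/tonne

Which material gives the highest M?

stainless steel

After converting to SI:
  stainless steel: E = 199.0 GPa, ρ = 7760 kg/m³, cost = 5.100 $/kg
  commercially pure titanium: E = 104.3 GPa, ρ = 4500 kg/m³, cost = 26.46 $/kg
  brass: E = 106.7 GPa, ρ = 8620 kg/m³, cost = 6.200 $/kg
  nylon: E = 3.365 GPa, ρ = 1121 kg/m³, cost = 2.340 $/kg
  PEEK: E = 3.860 GPa, ρ = 1300 kg/m³, cost = 66.14 $/kg
  epoxy: E = 3.647 GPa, ρ = 1150 kg/m³, cost = 8.160 $/kg
  stainless steel: M = 5.03 MN·m per $
  brass: M = 2.00 MN·m per $
  nylon: M = 1.28 MN·m per $
  commercially pure titanium: M = 0.876 MN·m per $
  epoxy: M = 0.389 MN·m per $
  PEEK: M = 0.0449 MN·m per $
The maximum is for stainless steel.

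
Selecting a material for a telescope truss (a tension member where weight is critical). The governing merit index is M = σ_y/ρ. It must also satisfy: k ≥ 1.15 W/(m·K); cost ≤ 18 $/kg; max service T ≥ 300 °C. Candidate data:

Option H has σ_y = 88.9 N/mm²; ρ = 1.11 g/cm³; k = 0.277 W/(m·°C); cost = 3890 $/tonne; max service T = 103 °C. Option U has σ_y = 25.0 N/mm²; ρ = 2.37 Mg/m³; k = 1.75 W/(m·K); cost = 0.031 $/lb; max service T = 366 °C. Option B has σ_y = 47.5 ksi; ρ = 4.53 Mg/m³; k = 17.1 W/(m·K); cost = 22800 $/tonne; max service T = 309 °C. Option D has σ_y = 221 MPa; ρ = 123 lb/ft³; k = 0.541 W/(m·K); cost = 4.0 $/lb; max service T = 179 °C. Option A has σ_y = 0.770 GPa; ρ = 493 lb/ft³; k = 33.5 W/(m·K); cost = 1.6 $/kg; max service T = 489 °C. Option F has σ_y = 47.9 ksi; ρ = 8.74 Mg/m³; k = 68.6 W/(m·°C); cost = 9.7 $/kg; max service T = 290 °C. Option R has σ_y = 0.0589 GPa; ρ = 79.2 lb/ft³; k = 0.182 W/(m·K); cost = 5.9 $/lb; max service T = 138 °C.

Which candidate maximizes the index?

Screen on constraints: k ≥ 1.15 W/(m·K); cost ≤ 18 $/kg; max service T ≥ 300 °C. Survivors: option U, option A.
Normalizing units and computing the index:
  option U: σ_y = 25.00 MPa, ρ = 2370 kg/m³
  option A: σ_y = 770.0 MPa, ρ = 7897 kg/m³
  option A: M = 97.5 kN·m/kg
  option U: M = 10.5 kN·m/kg
Option A has the largest M.

option A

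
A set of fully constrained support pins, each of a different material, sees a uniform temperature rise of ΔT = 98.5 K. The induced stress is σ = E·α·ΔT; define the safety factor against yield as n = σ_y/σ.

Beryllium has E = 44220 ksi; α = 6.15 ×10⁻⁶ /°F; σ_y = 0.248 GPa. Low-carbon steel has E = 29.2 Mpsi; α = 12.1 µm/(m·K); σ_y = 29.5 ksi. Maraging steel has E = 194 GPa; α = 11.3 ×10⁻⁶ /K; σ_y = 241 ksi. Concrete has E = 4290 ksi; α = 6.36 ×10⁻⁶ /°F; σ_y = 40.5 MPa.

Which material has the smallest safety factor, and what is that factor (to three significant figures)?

beryllium, n = 0.746

In consistent units (E in GPa, α in ×10⁻⁶/K, σ_y in MPa):
  beryllium: E = 304.9, α = 11.1, σ_y = 248.0 → σ = 332 MPa, n = 0.746
  low-carbon steel: E = 201.3, α = 12.1, σ_y = 203.4 → σ = 240 MPa, n = 0.848
  maraging steel: E = 194.0, α = 11.3, σ_y = 1662 → σ = 216 MPa, n = 7.70
  concrete: E = 29.58, α = 11.4, σ_y = 40.50 → σ = 33.4 MPa, n = 1.21
The minimum is beryllium at n = 0.746.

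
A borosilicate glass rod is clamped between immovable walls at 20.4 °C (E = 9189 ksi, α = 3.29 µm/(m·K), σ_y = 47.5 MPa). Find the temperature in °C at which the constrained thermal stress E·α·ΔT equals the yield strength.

248 °C

E = 9189 ksi = 63.36 GPa.
E·α·ΔT = 47.50 MPa ⇒ ΔT = 47.50 / (63.36×10³ × 3.29×10⁻⁶) = 227.9 K.
T = 20.4 + 227.9 = 248.3 °C.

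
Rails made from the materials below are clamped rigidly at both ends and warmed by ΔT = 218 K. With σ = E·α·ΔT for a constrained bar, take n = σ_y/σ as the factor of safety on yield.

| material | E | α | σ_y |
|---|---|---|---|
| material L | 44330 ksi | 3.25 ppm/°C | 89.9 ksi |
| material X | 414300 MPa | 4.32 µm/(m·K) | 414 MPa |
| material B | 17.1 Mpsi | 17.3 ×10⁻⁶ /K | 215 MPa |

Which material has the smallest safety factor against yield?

In consistent units (E in GPa, α in ×10⁻⁶/K, σ_y in MPa):
  material L: E = 305.6, α = 3.25, σ_y = 619.8 → σ = 217 MPa, n = 2.86
  material X: E = 414.3, α = 4.32, σ_y = 414.0 → σ = 390 MPa, n = 1.06
  material B: E = 117.9, α = 17.3, σ_y = 215.0 → σ = 445 MPa, n = 0.484
The minimum is material B at n = 0.484.

material B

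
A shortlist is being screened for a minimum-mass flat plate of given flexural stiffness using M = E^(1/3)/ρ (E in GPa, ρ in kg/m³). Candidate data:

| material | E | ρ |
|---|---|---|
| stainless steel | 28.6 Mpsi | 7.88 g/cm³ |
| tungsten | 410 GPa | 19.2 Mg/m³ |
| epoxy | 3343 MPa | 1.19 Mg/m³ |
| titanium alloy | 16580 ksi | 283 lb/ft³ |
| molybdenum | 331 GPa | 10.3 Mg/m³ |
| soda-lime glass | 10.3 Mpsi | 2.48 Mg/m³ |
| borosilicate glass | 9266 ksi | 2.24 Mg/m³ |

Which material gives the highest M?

borosilicate glass

Putting every candidate on a common basis:
  stainless steel: E = 197.2 GPa, ρ = 7880 kg/m³
  tungsten: E = 410.0 GPa, ρ = 19200 kg/m³
  epoxy: E = 3.343 GPa, ρ = 1190 kg/m³
  titanium alloy: E = 114.3 GPa, ρ = 4533 kg/m³
  molybdenum: E = 331.0 GPa, ρ = 10300 kg/m³
  soda-lime glass: E = 71.02 GPa, ρ = 2480 kg/m³
  borosilicate glass: E = 63.89 GPa, ρ = 2240 kg/m³
  borosilicate glass: M = 1.78×10⁻³
  soda-lime glass: M = 1.67×10⁻³
  epoxy: M = 1.26×10⁻³
  titanium alloy: M = 1.07×10⁻³
  stainless steel: M = 0.739×10⁻³
  molybdenum: M = 0.672×10⁻³
  tungsten: M = 0.387×10⁻³
Borosilicate glass ranks first.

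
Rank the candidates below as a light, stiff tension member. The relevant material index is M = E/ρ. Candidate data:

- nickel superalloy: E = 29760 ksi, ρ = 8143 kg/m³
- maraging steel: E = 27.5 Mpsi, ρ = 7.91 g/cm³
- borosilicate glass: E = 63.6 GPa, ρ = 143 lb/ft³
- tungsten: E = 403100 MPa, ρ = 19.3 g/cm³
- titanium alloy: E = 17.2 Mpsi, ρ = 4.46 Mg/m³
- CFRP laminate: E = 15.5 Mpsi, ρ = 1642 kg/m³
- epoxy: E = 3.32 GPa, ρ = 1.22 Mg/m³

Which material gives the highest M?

CFRP laminate

After converting to SI:
  nickel superalloy: E = 205.2 GPa, ρ = 8143 kg/m³
  maraging steel: E = 189.6 GPa, ρ = 7910 kg/m³
  borosilicate glass: E = 63.60 GPa, ρ = 2291 kg/m³
  tungsten: E = 403.1 GPa, ρ = 19300 kg/m³
  titanium alloy: E = 118.6 GPa, ρ = 4460 kg/m³
  CFRP laminate: E = 106.9 GPa, ρ = 1642 kg/m³
  epoxy: E = 3.320 GPa, ρ = 1220 kg/m³
  CFRP laminate: M = 65.1 MN·m/kg
  borosilicate glass: M = 27.8 MN·m/kg
  titanium alloy: M = 26.6 MN·m/kg
  nickel superalloy: M = 25.2 MN·m/kg
  maraging steel: M = 24.0 MN·m/kg
  tungsten: M = 20.9 MN·m/kg
  epoxy: M = 2.72 MN·m/kg
The maximum is for CFRP laminate.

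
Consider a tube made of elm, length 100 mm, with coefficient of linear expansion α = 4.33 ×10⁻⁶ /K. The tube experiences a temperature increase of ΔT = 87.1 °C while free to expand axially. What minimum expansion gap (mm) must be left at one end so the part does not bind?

0.0377 mm

ΔL = α·L₀·ΔT = 4.33×10⁻⁶ × 100 mm × 87.10 K = 0.0377 mm.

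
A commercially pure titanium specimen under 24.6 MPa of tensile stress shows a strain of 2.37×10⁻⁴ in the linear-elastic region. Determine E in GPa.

E = σ/ε = 24.6 MPa / 2.37×10⁻⁴ = 103800 MPa = 104 GPa.

104 GPa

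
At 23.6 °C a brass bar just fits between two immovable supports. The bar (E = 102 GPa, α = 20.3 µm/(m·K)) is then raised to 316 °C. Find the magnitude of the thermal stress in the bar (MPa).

605 MPa

ΔT = 292.4 K. Constrained thermal stress σ = E·α·ΔT = 102.0×10³ MPa × 20.3×10⁻⁶ × 292.4 = 605 MPa (compressive).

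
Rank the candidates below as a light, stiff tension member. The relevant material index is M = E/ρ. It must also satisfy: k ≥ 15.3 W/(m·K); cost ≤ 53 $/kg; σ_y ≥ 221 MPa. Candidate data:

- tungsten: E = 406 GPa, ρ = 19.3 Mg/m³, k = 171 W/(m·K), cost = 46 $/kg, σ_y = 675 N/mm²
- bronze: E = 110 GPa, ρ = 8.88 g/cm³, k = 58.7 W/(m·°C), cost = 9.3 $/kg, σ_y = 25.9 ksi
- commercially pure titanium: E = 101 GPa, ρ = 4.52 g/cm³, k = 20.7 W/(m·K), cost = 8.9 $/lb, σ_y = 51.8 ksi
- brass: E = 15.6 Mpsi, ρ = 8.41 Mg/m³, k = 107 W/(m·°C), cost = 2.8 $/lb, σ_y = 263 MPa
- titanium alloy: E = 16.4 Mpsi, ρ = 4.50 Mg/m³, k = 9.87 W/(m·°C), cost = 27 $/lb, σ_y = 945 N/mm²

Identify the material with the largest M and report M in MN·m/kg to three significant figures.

commercially pure titanium, M = 22.3 MN·m/kg

Screen on constraints: k ≥ 15.3 W/(m·K); cost ≤ 53 $/kg; σ_y ≥ 221 MPa. Survivors: tungsten, commercially pure titanium, brass.
Putting every candidate on a common basis:
  tungsten: E = 406.0 GPa, ρ = 19300 kg/m³
  commercially pure titanium: E = 101.0 GPa, ρ = 4520 kg/m³
  brass: E = 107.6 GPa, ρ = 8410 kg/m³
  commercially pure titanium: M = 22.3 MN·m/kg
  tungsten: M = 21.0 MN·m/kg
  brass: M = 12.8 MN·m/kg
Commercially pure titanium ranks first.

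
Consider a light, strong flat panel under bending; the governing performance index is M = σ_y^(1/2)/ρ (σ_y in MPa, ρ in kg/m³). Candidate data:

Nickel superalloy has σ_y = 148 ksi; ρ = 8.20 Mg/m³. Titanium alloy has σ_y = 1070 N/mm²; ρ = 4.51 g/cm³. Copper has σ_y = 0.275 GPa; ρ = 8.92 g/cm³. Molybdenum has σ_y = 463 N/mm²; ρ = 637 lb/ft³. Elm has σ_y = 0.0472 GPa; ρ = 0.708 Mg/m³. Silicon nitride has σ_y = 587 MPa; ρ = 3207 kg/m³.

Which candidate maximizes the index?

Putting every candidate on a common basis:
  nickel superalloy: σ_y = 1020 MPa, ρ = 8200 kg/m³
  titanium alloy: σ_y = 1070 MPa, ρ = 4510 kg/m³
  copper: σ_y = 275.0 MPa, ρ = 8920 kg/m³
  molybdenum: σ_y = 463.0 MPa, ρ = 10200 kg/m³
  elm: σ_y = 47.20 MPa, ρ = 708.0 kg/m³
  silicon nitride: σ_y = 587.0 MPa, ρ = 3207 kg/m³
  elm: M = 9.70×10⁻³
  silicon nitride: M = 7.55×10⁻³
  titanium alloy: M = 7.25×10⁻³
  nickel superalloy: M = 3.90×10⁻³
  molybdenum: M = 2.11×10⁻³
  copper: M = 1.86×10⁻³
The maximum is for elm.

elm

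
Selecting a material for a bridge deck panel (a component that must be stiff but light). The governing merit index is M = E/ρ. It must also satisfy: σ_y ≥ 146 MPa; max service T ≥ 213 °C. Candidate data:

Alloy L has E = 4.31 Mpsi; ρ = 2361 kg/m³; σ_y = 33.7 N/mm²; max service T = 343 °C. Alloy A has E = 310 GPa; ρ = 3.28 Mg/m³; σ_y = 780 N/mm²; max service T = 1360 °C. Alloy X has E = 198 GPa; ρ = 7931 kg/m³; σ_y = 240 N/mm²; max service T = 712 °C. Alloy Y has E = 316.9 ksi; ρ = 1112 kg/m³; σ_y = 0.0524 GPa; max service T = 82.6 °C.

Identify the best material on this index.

alloy A

Screen on constraints: σ_y ≥ 146 MPa; max service T ≥ 213 °C. Survivors: alloy A, alloy X.
Normalizing units and computing the index:
  alloy A: E = 310.0 GPa, ρ = 3280 kg/m³
  alloy X: E = 198.0 GPa, ρ = 7931 kg/m³
  alloy A: M = 94.5 MN·m/kg
  alloy X: M = 25.0 MN·m/kg
Alloy A ranks first.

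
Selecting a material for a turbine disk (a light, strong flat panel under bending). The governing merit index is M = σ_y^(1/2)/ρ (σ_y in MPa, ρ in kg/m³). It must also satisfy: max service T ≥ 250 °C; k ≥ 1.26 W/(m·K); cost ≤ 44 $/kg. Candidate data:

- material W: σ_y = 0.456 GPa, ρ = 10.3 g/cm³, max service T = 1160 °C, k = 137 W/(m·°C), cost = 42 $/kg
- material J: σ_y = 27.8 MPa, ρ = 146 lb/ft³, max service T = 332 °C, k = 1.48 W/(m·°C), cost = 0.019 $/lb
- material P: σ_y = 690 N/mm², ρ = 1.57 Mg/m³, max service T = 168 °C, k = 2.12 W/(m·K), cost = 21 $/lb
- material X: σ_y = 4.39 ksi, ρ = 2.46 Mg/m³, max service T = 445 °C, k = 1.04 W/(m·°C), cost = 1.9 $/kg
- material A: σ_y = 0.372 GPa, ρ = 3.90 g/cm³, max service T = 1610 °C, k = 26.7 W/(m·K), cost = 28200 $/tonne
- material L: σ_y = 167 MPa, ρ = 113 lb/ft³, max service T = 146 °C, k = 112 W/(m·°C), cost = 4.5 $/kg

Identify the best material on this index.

material A

Screen on constraints: max service T ≥ 250 °C; k ≥ 1.26 W/(m·K); cost ≤ 44 $/kg. Survivors: material W, material J, material A.
Convert each candidate to consistent units, then evaluate M:
  material W: σ_y = 456.0 MPa, ρ = 10300 kg/m³
  material J: σ_y = 27.80 MPa, ρ = 2339 kg/m³
  material A: σ_y = 372.0 MPa, ρ = 3900 kg/m³
  material A: M = 4.95×10⁻³
  material J: M = 2.25×10⁻³
  material W: M = 2.07×10⁻³
Material A has the largest M.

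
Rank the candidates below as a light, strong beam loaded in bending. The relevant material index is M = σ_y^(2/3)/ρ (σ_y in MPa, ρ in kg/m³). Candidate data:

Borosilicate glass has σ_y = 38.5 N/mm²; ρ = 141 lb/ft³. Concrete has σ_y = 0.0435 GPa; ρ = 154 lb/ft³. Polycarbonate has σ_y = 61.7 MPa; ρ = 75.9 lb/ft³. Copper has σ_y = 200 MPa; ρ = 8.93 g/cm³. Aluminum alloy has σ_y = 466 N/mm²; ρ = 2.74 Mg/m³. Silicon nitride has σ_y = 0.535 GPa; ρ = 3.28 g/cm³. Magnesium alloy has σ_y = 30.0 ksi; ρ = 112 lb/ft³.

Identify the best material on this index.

aluminum alloy

Putting every candidate on a common basis:
  borosilicate glass: σ_y = 38.50 MPa, ρ = 2259 kg/m³
  concrete: σ_y = 43.50 MPa, ρ = 2467 kg/m³
  polycarbonate: σ_y = 61.70 MPa, ρ = 1216 kg/m³
  copper: σ_y = 200.0 MPa, ρ = 8930 kg/m³
  aluminum alloy: σ_y = 466.0 MPa, ρ = 2740 kg/m³
  silicon nitride: σ_y = 535.0 MPa, ρ = 3280 kg/m³
  magnesium alloy: σ_y = 206.8 MPa, ρ = 1794 kg/m³
  aluminum alloy: M = 21.9×10⁻³
  silicon nitride: M = 20.1×10⁻³
  magnesium alloy: M = 19.5×10⁻³
  polycarbonate: M = 12.8×10⁻³
  borosilicate glass: M = 5.05×10⁻³
  concrete: M = 5.01×10⁻³
  copper: M = 3.83×10⁻³
Aluminum alloy ranks first.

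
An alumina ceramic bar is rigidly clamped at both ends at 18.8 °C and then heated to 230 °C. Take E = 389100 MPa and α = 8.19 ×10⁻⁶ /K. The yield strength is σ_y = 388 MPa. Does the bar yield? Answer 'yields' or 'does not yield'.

E = 389100 MPa = 389.1 GPa.
ΔT = 211.2 K. Constrained thermal stress σ = E·α·ΔT = 389.1×10³ MPa × 8.19×10⁻⁶ × 211.2 = 673 MPa (compressive).
Compare to σ_y = 388 MPa: σ ≥ σ_y, so it yields.

yields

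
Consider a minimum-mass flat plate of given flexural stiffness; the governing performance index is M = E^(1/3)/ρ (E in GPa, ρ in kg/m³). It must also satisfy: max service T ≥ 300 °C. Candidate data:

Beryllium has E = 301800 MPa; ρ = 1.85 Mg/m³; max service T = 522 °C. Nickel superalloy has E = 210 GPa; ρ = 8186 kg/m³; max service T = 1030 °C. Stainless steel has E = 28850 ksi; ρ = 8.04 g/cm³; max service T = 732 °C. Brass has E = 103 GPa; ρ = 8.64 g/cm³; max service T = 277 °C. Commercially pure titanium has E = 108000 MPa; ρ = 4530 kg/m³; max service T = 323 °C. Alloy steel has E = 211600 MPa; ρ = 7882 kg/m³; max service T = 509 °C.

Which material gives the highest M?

Screen on constraints: max service T ≥ 300 °C. Survivors: beryllium, nickel superalloy, stainless steel, commercially pure titanium, alloy steel.
In SI units:
  beryllium: E = 301.8 GPa, ρ = 1850 kg/m³
  nickel superalloy: E = 210.0 GPa, ρ = 8186 kg/m³
  stainless steel: E = 198.9 GPa, ρ = 8040 kg/m³
  commercially pure titanium: E = 108.0 GPa, ρ = 4530 kg/m³
  alloy steel: E = 211.6 GPa, ρ = 7882 kg/m³
  beryllium: M = 3.63×10⁻³
  commercially pure titanium: M = 1.05×10⁻³
  alloy steel: M = 0.756×10⁻³
  nickel superalloy: M = 0.726×10⁻³
  stainless steel: M = 0.726×10⁻³
Beryllium ranks first.

beryllium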